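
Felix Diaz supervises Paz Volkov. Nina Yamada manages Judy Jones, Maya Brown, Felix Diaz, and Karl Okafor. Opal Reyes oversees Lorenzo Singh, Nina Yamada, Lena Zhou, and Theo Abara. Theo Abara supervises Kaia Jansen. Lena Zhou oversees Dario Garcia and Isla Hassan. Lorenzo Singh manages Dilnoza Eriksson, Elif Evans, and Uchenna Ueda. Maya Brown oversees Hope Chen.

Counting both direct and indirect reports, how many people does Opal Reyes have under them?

16

Opal Reyes directly manages Lorenzo Singh, Nina Yamada, Lena Zhou, Theo Abara. Under Lorenzo Singh: Uchenna Ueda, Elif Evans, Dilnoza Eriksson (3). Under Nina Yamada: Karl Okafor, Felix Diaz, Paz Volkov, Maya Brown, Hope Chen, Judy Jones (6). Under Lena Zhou: Isla Hassan, Dario Garcia (2). Under Theo Abara: Kaia Jansen (1). So Opal Reyes's organization is 4 direct reports plus everyone under them: 4 + 7 + 3 + 2 = 16.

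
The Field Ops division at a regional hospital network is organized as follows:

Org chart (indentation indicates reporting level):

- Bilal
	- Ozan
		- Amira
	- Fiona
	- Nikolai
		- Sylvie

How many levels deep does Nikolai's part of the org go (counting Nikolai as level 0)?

The longest chain under Nikolai runs Nikolai → Sylvie, which is 1 level below Nikolai.

1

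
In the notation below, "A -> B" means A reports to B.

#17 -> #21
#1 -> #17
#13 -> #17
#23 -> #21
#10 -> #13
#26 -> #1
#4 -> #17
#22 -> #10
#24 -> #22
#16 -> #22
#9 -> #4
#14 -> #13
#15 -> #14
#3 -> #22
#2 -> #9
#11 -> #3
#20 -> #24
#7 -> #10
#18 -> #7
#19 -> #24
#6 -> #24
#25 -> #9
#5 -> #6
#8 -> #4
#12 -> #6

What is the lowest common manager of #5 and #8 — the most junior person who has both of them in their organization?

#17

#5's chain of managers is #6, #24, #22, #10, #13, #17, #21. #8's chain of managers is #4, #17, #21. The first manager that appears in both chains is #17.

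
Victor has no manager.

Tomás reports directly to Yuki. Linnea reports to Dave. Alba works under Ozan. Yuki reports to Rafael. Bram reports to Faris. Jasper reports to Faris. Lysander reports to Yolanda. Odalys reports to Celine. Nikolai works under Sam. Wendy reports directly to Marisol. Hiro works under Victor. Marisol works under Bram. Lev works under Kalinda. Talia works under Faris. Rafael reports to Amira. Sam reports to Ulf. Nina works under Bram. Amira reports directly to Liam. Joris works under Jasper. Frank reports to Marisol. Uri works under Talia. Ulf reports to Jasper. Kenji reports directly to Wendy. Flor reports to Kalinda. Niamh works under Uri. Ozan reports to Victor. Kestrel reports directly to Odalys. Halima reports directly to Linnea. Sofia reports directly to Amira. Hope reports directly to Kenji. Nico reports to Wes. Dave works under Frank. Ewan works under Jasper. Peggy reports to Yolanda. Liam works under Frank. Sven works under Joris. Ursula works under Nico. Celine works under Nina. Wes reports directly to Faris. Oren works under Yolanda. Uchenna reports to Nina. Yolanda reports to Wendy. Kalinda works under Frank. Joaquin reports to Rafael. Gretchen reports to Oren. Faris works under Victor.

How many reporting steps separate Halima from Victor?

7

Chain from Halima up to Victor: Halima → Linnea → Dave → Frank → Marisol → Bram → Faris → Victor. That is 7 steps up, so Halima is 7 levels below Victor.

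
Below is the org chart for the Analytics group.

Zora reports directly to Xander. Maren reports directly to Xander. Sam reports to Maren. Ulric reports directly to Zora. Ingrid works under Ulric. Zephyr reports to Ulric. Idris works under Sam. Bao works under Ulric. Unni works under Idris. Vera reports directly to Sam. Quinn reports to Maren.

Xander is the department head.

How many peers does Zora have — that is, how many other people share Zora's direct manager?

Zora reports to Xander. Xander's other direct reports are Maren — 1 peer.

1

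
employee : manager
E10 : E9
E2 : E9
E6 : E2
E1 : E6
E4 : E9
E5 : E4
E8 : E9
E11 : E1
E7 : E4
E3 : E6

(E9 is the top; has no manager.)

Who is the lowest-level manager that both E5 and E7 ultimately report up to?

E4

E5's chain of managers is E4, E9. E7's chain of managers is E4, E9. The first manager that appears in both chains is E4.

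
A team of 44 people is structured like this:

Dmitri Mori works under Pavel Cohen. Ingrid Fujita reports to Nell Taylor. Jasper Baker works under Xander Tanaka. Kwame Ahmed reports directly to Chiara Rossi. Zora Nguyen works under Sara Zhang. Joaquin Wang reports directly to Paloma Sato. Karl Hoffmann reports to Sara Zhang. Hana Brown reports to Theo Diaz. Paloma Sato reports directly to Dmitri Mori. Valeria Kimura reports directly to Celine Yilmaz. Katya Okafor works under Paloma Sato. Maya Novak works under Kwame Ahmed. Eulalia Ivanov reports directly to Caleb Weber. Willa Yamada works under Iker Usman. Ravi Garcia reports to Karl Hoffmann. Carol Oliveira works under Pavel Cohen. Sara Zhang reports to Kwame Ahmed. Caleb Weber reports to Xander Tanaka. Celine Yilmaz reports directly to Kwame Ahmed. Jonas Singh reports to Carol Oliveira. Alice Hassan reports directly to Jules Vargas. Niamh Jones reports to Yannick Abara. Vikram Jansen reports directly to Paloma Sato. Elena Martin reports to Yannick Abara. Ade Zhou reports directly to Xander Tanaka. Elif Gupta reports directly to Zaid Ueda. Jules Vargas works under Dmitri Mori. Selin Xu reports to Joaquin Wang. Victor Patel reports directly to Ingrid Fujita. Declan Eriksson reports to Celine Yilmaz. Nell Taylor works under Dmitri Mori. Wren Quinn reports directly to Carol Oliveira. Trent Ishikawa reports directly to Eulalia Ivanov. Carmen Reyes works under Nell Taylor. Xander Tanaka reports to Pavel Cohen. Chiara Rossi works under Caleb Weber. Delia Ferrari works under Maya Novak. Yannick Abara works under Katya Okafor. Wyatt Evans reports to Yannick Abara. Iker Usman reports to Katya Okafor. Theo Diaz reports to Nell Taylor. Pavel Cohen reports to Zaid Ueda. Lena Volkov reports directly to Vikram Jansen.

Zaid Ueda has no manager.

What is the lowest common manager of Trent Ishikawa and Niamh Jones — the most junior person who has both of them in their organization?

Pavel Cohen

Trent Ishikawa's chain of managers is Eulalia Ivanov, Caleb Weber, Xander Tanaka, Pavel Cohen, Zaid Ueda. Niamh Jones's chain of managers is Yannick Abara, Katya Okafor, Paloma Sato, Dmitri Mori, Pavel Cohen, Zaid Ueda. The first manager that appears in both chains is Pavel Cohen.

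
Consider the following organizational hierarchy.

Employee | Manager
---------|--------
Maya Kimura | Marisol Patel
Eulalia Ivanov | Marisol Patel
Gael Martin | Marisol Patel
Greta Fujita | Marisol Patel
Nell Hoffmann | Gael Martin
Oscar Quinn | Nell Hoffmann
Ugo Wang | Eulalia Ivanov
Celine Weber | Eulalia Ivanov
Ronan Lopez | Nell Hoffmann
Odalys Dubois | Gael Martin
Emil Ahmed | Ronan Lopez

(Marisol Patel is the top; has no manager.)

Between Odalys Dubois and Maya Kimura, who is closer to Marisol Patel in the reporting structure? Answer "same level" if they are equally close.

Odalys Dubois is 2 levels below Marisol Patel; Maya Kimura is 1. Maya Kimura is higher.

Maya Kimura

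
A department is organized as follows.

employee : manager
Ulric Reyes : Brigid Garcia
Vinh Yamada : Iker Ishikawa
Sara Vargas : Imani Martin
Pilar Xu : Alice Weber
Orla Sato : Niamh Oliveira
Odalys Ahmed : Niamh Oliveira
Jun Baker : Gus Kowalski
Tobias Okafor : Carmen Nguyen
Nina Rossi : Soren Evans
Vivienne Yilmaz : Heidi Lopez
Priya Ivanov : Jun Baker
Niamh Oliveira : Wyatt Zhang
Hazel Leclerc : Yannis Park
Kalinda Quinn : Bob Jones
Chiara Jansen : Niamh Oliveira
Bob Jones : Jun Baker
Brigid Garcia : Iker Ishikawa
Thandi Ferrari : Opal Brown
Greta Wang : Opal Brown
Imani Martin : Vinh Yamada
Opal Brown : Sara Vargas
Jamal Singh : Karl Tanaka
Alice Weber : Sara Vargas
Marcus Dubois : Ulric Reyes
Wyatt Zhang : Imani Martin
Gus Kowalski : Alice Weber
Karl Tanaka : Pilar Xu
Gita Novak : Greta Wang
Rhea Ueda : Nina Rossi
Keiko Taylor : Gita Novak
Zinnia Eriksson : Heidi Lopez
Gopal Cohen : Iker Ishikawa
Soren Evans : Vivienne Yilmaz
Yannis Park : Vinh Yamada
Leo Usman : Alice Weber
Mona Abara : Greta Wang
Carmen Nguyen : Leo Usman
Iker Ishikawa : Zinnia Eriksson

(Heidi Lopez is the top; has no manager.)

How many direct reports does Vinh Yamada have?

2

Vinh Yamada directly manages Imani Martin, Yannis Park. That is 2 direct reports.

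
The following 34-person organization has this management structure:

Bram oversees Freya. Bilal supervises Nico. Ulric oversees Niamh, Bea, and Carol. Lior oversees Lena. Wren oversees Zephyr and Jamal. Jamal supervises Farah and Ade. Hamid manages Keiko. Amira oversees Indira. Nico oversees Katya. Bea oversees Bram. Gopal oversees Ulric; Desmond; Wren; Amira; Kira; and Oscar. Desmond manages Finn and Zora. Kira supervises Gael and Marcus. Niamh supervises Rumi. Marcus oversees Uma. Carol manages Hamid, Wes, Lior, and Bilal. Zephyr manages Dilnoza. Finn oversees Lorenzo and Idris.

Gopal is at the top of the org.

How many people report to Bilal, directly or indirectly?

Bilal directly manages Nico. Under Nico: Katya (1). That's 2 in total.

2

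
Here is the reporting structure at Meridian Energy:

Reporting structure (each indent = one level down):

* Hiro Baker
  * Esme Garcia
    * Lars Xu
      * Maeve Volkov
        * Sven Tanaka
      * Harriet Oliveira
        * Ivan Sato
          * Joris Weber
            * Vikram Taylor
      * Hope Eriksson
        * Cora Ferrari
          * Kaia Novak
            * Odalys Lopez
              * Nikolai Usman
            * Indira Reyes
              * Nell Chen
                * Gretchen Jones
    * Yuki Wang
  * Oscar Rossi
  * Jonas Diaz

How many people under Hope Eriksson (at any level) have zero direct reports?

The people in Hope Eriksson's organization with no one reporting to them are Gretchen Jones, Nikolai Usman. That is 2.

2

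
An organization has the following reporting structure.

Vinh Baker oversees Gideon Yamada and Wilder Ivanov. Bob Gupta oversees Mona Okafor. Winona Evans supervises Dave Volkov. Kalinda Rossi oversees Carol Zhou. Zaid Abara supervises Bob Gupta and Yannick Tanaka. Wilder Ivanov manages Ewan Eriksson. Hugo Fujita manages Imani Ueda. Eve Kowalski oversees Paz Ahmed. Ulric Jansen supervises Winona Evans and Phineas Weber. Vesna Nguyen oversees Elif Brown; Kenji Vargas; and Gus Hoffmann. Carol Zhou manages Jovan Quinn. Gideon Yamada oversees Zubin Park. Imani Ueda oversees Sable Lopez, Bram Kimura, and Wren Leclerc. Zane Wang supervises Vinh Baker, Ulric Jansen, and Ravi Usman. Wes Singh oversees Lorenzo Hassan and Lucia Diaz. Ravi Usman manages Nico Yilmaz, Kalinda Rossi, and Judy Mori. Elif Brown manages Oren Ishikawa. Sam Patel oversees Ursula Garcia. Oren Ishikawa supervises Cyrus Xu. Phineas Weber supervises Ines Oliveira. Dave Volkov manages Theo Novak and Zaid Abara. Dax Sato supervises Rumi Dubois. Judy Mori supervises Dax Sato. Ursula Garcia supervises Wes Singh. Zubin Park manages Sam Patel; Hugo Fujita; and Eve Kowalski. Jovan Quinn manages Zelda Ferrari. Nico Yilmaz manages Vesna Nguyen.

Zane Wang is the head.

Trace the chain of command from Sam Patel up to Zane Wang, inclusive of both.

Sam Patel reports to Zubin Park. Zubin Park reports to Gideon Yamada. Gideon Yamada reports to Vinh Baker. Vinh Baker reports to Zane Wang. Zane Wang is at the top.

Sam Patel -> Zubin Park -> Gideon Yamada -> Vinh Baker -> Zane Wang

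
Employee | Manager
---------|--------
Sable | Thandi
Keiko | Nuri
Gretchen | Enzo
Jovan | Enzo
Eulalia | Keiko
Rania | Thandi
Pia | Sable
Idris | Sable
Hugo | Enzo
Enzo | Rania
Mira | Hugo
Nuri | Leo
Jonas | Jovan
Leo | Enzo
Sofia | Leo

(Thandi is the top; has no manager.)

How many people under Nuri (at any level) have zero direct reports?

1

The only person in Nuri's organization with no one reporting to them is Eulalia. That is 1.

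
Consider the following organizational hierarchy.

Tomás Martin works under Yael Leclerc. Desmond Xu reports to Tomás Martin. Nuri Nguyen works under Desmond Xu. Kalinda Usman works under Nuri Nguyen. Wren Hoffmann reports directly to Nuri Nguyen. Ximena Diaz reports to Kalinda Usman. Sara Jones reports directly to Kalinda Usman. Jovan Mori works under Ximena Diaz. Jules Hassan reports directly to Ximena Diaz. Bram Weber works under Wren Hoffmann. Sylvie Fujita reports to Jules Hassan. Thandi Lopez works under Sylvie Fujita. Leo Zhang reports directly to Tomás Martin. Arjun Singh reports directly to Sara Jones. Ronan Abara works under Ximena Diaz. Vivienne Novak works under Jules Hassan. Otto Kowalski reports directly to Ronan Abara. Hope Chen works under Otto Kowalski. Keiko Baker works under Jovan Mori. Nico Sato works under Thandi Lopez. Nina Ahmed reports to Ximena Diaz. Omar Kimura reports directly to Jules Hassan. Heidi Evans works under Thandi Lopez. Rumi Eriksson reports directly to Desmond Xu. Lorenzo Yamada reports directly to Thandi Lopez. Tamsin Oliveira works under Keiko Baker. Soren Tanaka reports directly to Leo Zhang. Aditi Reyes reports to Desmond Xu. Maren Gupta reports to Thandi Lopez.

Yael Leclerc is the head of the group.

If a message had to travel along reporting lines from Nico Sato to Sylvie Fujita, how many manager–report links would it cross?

2

Nico Sato is in Sylvie Fujita's organization: the chain from Nico Sato up to Sylvie Fujita is Nico Sato → Thandi Lopez → Sylvie Fujita, which is 2 links.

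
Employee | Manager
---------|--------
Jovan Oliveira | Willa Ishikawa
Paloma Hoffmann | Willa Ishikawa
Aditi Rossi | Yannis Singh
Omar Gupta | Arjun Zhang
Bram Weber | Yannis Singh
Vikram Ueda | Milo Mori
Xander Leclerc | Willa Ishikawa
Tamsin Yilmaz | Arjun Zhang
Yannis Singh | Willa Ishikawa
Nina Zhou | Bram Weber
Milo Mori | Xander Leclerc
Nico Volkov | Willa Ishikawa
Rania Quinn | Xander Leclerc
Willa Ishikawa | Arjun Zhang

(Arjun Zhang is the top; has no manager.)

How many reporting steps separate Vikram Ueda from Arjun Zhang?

Chain from Vikram Ueda up to Arjun Zhang: Vikram Ueda → Milo Mori → Xander Leclerc → Willa Ishikawa → Arjun Zhang. That is 4 steps up, so Vikram Ueda is 4 levels below Arjun Zhang.

4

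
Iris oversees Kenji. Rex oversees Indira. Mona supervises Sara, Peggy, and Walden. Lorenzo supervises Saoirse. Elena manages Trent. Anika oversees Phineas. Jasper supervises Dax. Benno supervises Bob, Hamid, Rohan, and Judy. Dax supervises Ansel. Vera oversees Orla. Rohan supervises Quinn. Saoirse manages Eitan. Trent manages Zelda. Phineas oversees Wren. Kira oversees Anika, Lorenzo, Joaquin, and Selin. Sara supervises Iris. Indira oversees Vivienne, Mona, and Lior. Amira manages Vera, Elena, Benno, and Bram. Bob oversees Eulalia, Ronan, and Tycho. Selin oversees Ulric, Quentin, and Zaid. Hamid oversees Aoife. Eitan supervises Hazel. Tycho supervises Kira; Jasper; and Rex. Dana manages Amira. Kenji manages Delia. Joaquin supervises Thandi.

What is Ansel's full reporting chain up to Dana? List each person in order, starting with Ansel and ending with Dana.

Ansel reports to Dax. Dax reports to Jasper. Jasper reports to Tycho. Tycho reports to Bob. Bob reports to Benno. Benno reports to Amira. Amira reports to Dana. Dana is at the top.

Ansel -> Dax -> Jasper -> Tycho -> Bob -> Benno -> Amira -> Dana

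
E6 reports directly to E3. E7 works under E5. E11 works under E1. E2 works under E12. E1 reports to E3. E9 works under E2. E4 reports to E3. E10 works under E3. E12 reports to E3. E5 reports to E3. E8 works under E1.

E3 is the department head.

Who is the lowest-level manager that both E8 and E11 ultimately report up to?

E8's chain of managers is E1, E3. E11's chain of managers is E1, E3. The first manager that appears in both chains is E1.

E1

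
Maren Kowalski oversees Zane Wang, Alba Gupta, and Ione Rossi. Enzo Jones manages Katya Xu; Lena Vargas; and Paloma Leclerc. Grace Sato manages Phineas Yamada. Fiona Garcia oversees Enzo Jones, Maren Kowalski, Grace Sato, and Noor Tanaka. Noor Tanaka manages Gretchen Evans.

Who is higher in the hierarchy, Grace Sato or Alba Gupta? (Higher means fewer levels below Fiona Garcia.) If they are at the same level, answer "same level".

Grace Sato

Grace Sato is 1 level below Fiona Garcia; Alba Gupta is 2. Grace Sato is higher.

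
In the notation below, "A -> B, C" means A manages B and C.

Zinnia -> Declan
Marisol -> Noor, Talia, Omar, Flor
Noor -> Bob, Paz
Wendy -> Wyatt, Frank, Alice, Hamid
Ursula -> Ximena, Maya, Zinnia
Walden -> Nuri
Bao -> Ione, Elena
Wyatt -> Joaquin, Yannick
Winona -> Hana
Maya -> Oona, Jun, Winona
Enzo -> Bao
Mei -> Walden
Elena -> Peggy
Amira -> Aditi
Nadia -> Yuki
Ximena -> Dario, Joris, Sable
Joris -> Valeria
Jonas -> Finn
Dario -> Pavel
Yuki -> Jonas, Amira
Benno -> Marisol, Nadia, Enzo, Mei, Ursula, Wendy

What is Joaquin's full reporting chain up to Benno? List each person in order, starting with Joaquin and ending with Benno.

Joaquin -> Wyatt -> Wendy -> Benno

Joaquin reports to Wyatt. Wyatt reports to Wendy. Wendy reports to Benno. Benno is at the top.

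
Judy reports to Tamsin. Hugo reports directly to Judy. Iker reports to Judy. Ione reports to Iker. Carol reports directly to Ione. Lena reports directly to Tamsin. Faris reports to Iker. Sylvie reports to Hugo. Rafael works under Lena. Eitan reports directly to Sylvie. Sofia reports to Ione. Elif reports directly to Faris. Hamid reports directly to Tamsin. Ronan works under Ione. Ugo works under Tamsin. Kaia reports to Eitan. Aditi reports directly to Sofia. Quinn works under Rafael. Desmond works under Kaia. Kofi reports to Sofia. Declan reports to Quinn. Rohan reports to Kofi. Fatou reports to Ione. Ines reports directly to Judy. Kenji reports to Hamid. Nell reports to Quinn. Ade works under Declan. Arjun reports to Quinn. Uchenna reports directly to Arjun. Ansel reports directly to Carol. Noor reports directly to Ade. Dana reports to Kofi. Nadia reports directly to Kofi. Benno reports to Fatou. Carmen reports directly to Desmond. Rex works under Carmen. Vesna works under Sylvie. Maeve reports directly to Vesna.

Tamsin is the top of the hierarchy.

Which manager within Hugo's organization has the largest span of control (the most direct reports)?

Sylvie

Direct-report counts within Hugo's organization: Hugo has 1; Sylvie has 2; Vesna has 1; Eitan has 1; Kaia has 1; Desmond has 1; Carmen has 1. The largest is 2, held by Sylvie.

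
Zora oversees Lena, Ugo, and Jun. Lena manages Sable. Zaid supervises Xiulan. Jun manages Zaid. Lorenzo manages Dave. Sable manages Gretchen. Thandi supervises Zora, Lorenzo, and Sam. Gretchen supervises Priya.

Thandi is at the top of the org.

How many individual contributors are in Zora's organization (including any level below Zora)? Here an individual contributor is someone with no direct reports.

3

The people in Zora's organization with no one reporting to them are Xiulan, Priya, Ugo. That is 3.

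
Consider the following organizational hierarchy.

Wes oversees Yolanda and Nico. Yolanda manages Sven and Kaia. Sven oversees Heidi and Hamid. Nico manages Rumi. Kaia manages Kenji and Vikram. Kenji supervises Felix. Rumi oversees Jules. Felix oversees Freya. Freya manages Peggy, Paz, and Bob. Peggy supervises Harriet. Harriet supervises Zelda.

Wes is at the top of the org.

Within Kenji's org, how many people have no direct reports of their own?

The people in Kenji's organization with no one reporting to them are Bob, Paz, Zelda. That is 3.

3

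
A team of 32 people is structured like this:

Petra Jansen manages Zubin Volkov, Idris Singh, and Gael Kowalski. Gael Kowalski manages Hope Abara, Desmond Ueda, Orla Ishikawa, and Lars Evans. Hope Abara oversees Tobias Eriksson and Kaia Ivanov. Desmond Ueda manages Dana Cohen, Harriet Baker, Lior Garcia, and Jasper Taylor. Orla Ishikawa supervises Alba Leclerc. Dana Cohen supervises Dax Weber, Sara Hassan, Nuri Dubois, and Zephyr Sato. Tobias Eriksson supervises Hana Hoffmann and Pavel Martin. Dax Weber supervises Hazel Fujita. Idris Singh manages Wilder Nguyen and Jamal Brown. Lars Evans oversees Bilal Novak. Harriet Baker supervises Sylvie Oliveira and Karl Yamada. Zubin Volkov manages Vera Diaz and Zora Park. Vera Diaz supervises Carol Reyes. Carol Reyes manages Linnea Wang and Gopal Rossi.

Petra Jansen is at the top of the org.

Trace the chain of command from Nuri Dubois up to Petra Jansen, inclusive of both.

Nuri Dubois reports to Dana Cohen. Dana Cohen reports to Desmond Ueda. Desmond Ueda reports to Gael Kowalski. Gael Kowalski reports to Petra Jansen. Petra Jansen is at the top.

Nuri Dubois -> Dana Cohen -> Desmond Ueda -> Gael Kowalski -> Petra Jansen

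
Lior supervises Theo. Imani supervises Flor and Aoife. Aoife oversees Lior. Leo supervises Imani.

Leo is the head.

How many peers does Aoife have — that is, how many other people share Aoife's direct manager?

Aoife reports to Imani. Imani's other direct reports are Flor — 1 peer.

1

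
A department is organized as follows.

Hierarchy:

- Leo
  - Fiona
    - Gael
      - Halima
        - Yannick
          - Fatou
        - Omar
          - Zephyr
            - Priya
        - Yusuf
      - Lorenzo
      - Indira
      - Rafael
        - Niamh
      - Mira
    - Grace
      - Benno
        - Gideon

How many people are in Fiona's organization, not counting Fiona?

16

Fiona directly manages Gael, Grace. Under Gael: Mira, Rafael, Niamh, Indira, Lorenzo, Halima, Yusuf, Omar, Zephyr, Priya, Yannick, Fatou (12). Under Grace: Benno, Gideon (2). So Fiona's organization is 2 direct reports plus everyone under them: 13 + 3 = 16.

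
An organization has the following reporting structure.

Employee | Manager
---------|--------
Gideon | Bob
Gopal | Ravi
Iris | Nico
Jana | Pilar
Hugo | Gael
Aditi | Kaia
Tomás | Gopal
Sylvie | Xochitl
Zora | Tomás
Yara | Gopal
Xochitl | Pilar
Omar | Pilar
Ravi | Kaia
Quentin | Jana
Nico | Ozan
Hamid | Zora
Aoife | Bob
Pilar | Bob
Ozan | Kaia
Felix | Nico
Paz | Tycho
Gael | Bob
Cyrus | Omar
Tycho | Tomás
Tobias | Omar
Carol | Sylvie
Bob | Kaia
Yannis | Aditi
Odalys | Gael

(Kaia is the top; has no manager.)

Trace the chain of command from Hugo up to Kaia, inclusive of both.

Hugo -> Gael -> Bob -> Kaia

Hugo reports to Gael. Gael reports to Bob. Bob reports to Kaia. Kaia is at the top.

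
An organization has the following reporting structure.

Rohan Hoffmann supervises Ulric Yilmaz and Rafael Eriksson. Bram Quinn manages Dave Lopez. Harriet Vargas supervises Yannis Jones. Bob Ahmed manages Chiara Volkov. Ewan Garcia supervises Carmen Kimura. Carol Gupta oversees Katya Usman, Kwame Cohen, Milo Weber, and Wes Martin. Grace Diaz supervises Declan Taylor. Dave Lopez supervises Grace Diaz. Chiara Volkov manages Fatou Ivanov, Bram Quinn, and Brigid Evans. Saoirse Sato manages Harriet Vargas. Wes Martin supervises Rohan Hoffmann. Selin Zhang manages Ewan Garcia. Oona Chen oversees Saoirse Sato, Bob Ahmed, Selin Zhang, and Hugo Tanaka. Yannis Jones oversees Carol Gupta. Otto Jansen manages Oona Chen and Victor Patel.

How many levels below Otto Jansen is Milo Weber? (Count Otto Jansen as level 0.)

6

Chain from Milo Weber up to Otto Jansen: Milo Weber → Carol Gupta → Yannis Jones → Harriet Vargas → Saoirse Sato → Oona Chen → Otto Jansen. That is 6 steps up, so Milo Weber is 6 levels below Otto Jansen.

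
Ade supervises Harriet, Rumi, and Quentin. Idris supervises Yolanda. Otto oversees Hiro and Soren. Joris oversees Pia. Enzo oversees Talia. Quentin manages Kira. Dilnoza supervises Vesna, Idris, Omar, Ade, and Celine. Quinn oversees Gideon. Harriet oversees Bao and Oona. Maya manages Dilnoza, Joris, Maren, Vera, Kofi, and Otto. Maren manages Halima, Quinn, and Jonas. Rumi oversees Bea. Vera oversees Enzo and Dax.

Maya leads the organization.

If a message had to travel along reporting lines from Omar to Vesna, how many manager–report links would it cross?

Omar is 1 level below Dilnoza, and Vesna is 1 level below Dilnoza (their lowest common manager). The shortest path runs up from Omar to Dilnoza and back down to Vesna: 1 + 1 = 2 links.

2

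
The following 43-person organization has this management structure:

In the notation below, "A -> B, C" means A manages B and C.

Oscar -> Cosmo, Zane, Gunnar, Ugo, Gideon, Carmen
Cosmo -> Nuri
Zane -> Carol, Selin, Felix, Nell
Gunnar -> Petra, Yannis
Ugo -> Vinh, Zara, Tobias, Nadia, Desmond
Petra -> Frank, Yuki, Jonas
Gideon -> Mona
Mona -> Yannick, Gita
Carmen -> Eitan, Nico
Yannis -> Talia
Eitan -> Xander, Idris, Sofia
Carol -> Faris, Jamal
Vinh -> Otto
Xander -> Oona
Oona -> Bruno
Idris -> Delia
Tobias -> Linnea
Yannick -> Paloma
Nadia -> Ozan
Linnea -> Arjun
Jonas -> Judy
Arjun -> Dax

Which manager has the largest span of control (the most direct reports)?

Direct-report counts: Oscar has 6; Carmen has 2; Eitan has 3; Idris has 1; Xander has 1; Oona has 1; Gideon has 1; Mona has 2; Yannick has 1; Ugo has 5; Nadia has 1; Tobias has 1; Linnea has 1; Arjun has 1; Vinh has 1; Gunnar has 2; Yannis has 1; Petra has 3; Jonas has 1; Zane has 4; Carol has 2; Cosmo has 1. The largest is 6, held by Oscar.

Oscar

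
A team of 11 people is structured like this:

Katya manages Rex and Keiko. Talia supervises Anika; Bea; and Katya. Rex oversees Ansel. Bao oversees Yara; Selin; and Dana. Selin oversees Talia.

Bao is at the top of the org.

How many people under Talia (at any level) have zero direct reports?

4

The people in Talia's organization with no one reporting to them are Anika, Bea, Keiko, Ansel. That is 4.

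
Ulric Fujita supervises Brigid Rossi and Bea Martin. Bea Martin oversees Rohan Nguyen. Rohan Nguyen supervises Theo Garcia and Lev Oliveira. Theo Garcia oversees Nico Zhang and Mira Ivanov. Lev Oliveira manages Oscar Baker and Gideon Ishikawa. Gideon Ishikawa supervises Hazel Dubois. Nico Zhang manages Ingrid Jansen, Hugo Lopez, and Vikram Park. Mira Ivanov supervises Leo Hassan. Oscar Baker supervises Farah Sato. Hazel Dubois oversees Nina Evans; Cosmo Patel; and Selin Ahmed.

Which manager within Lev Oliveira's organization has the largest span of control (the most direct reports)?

Direct-report counts within Lev Oliveira's organization: Lev Oliveira has 2; Oscar Baker has 1; Gideon Ishikawa has 1; Hazel Dubois has 3. The largest is 3, held by Hazel Dubois.

Hazel Dubois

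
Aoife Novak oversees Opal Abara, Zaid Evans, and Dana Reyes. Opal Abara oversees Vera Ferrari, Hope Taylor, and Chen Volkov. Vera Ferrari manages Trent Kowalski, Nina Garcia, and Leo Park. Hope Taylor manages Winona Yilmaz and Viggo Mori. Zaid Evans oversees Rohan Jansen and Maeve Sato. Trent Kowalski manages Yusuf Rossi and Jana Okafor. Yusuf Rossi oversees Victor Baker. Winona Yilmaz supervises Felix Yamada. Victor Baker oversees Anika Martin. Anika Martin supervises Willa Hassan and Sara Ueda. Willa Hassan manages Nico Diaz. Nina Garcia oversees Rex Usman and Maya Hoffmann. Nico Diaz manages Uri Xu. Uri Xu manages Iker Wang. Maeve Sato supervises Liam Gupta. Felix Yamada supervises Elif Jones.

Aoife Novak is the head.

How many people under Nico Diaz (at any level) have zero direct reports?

The only person in Nico Diaz's organization with no one reporting to them is Iker Wang. That is 1.

1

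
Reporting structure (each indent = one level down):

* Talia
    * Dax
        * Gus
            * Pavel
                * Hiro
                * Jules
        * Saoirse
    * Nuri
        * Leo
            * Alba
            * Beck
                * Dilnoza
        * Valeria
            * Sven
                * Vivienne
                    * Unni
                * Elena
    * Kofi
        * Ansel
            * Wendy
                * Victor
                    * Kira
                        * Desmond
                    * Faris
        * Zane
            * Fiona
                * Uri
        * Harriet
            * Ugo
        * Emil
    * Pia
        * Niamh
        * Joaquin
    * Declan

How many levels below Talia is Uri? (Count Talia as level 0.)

4

Chain from Uri up to Talia: Uri → Fiona → Zane → Kofi → Talia. That is 4 steps up, so Uri is 4 levels below Talia.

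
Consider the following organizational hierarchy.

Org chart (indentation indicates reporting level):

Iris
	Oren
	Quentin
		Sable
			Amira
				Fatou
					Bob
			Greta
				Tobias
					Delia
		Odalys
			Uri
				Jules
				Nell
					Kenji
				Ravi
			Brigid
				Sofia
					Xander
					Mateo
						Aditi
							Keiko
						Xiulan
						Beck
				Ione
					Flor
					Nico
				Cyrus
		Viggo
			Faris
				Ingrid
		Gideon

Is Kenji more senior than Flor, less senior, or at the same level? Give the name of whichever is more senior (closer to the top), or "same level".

same level

Both Kenji and Flor are 5 levels below Iris.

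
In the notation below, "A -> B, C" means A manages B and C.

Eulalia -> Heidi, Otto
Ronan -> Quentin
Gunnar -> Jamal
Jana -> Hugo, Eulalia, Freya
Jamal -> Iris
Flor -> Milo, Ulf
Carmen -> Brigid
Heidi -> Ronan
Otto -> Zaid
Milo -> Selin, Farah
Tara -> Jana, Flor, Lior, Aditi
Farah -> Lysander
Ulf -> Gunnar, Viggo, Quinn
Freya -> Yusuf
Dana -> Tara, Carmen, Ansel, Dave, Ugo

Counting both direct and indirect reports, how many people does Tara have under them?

Tara directly manages Jana, Flor, Lior, Aditi. Under Jana: Freya, Yusuf, Eulalia, Otto, Zaid, Heidi, Ronan, Quentin, Hugo (9). Under Flor: Ulf, Quinn, Viggo, Gunnar, Jamal, Iris, Milo, Farah, Lysander, Selin (10). Lior has no reports. Aditi has no reports. So Tara's organization is 4 direct reports plus everyone under them: 10 + 11 + 1 + 1 = 23.

23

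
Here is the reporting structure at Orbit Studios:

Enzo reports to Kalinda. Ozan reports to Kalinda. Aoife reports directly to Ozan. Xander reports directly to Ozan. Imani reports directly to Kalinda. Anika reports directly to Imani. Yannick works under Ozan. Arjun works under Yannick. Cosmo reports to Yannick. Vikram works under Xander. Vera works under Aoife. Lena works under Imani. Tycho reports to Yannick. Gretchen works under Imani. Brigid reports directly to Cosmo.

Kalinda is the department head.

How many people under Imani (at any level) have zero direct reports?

The people in Imani's organization with no one reporting to them are Gretchen, Lena, Anika. That is 3.

3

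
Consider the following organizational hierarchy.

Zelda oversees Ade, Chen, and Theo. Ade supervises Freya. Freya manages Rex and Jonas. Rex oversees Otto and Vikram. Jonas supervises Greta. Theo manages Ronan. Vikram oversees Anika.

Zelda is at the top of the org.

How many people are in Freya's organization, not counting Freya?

6

Freya directly manages Rex, Jonas. Under Rex: Vikram, Anika, Otto (3). Under Jonas: Greta (1). So Freya's organization is 2 direct reports plus everyone under them: 4 + 2 = 6.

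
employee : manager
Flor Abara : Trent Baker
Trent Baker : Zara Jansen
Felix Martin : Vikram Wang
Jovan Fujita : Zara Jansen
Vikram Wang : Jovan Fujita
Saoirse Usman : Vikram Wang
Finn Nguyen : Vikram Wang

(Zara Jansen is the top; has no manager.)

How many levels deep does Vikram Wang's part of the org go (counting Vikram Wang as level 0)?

1

The longest chain under Vikram Wang runs Vikram Wang → Finn Nguyen, which is 1 level below Vikram Wang.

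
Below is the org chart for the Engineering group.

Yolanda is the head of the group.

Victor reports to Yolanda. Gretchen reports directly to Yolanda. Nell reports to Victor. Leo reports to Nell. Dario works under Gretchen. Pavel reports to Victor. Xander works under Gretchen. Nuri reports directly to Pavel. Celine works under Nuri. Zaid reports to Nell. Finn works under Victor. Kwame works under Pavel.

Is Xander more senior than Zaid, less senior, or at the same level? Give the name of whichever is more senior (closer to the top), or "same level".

Xander is 2 levels below Yolanda; Zaid is 3. Xander is higher.

Xander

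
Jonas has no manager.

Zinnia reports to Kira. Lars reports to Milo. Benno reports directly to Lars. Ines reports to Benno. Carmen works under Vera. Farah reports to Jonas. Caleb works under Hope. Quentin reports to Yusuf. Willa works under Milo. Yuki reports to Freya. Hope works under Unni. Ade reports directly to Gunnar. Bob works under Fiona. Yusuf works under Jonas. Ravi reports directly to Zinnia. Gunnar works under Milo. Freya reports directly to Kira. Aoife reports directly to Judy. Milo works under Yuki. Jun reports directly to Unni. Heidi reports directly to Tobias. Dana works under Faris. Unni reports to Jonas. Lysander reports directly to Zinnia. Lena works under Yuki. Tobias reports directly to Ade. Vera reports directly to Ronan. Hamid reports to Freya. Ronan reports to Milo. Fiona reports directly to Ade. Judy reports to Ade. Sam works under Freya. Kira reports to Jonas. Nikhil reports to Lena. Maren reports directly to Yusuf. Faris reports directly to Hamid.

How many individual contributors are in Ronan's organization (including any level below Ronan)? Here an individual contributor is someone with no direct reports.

The only person in Ronan's organization with no one reporting to them is Carmen. That is 1.

1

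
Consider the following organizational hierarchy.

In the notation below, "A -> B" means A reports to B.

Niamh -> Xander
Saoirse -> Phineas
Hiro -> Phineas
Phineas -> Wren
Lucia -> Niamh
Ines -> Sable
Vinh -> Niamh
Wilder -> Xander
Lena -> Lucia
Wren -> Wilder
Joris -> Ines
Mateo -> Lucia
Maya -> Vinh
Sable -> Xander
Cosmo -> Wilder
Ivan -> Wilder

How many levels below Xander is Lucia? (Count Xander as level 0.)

2

Chain from Lucia up to Xander: Lucia → Niamh → Xander. That is 2 steps up, so Lucia is 2 levels below Xander.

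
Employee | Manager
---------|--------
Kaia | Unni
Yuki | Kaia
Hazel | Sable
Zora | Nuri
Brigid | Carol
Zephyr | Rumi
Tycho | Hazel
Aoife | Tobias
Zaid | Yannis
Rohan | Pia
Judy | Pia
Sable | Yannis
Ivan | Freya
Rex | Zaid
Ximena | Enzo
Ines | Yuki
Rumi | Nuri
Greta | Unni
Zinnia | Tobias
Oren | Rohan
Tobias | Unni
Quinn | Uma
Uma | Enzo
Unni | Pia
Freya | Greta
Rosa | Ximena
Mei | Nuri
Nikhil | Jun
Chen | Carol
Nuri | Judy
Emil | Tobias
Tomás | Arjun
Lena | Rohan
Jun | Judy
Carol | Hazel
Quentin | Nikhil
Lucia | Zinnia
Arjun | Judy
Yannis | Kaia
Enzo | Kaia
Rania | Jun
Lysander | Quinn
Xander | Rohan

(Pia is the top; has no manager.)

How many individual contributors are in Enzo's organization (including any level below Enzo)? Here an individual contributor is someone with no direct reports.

2

The people in Enzo's organization with no one reporting to them are Rosa, Lysander. That is 2.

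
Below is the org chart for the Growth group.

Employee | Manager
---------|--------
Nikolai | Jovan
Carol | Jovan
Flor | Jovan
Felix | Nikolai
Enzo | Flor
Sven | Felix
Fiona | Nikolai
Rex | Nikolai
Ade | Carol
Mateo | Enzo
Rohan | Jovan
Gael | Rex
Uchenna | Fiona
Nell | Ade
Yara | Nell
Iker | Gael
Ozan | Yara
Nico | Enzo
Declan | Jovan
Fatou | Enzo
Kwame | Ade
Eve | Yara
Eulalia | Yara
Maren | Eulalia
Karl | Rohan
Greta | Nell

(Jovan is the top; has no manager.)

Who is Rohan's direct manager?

Jovan

Rohan reports directly to Jovan.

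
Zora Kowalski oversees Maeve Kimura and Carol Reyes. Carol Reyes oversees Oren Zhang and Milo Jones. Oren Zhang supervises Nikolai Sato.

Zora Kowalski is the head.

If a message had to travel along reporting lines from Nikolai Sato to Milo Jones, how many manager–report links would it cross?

Nikolai Sato is 2 levels below Carol Reyes, and Milo Jones is 1 level below Carol Reyes (their lowest common manager). The shortest path runs up from Nikolai Sato to Carol Reyes and back down to Milo Jones: 2 + 1 = 3 links.

3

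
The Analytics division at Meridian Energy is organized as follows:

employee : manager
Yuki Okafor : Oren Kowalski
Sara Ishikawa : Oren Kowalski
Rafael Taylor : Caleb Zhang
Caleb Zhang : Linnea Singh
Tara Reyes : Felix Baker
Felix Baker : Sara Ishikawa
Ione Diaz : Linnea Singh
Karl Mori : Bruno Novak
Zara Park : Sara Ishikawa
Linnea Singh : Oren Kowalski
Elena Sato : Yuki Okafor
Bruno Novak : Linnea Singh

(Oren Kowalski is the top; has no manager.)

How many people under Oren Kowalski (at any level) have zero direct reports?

The people in Oren Kowalski's organization with no one reporting to them are Karl Mori, Ione Diaz, Rafael Taylor, Zara Park, Tara Reyes, Elena Sato. That is 6.

6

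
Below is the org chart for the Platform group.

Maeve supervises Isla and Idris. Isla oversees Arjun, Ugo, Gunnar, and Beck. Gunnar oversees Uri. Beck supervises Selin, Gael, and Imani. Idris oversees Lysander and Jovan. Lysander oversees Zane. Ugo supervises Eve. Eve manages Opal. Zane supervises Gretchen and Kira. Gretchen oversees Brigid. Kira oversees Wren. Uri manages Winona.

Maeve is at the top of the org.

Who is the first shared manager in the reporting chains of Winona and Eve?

Isla

Winona's chain of managers is Uri, Gunnar, Isla, Maeve. Eve's chain of managers is Ugo, Isla, Maeve. The first manager that appears in both chains is Isla.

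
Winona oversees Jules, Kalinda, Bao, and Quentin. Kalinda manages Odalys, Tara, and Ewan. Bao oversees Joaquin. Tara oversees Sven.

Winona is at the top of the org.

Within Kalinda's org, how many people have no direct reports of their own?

3

The people in Kalinda's organization with no one reporting to them are Ewan, Sven, Odalys. That is 3.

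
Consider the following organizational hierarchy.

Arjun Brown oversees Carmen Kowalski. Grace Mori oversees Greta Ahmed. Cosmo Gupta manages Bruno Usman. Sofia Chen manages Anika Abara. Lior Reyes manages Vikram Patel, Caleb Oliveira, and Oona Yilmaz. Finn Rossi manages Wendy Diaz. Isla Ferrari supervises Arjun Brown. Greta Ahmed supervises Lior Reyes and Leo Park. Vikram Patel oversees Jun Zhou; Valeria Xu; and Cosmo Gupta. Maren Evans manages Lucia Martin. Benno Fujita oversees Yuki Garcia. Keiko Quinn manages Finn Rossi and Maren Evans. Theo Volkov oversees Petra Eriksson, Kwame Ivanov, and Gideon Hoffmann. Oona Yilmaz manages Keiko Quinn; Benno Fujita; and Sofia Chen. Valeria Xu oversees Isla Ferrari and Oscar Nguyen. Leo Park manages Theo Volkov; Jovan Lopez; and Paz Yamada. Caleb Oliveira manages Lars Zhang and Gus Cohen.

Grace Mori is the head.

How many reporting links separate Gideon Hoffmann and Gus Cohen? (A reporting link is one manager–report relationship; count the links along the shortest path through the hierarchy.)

6

Gideon Hoffmann is 3 levels below Greta Ahmed, and Gus Cohen is 3 levels below Greta Ahmed (their lowest common manager). The shortest path runs up from Gideon Hoffmann to Greta Ahmed and back down to Gus Cohen: 3 + 3 = 6 links.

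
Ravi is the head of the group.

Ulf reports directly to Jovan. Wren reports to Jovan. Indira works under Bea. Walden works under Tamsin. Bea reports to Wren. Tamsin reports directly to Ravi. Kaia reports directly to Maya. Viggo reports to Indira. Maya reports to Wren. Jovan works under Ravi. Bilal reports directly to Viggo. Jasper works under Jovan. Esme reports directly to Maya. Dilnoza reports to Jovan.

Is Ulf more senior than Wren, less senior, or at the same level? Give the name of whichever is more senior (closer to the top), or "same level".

Both Ulf and Wren are 2 levels below Ravi.

same level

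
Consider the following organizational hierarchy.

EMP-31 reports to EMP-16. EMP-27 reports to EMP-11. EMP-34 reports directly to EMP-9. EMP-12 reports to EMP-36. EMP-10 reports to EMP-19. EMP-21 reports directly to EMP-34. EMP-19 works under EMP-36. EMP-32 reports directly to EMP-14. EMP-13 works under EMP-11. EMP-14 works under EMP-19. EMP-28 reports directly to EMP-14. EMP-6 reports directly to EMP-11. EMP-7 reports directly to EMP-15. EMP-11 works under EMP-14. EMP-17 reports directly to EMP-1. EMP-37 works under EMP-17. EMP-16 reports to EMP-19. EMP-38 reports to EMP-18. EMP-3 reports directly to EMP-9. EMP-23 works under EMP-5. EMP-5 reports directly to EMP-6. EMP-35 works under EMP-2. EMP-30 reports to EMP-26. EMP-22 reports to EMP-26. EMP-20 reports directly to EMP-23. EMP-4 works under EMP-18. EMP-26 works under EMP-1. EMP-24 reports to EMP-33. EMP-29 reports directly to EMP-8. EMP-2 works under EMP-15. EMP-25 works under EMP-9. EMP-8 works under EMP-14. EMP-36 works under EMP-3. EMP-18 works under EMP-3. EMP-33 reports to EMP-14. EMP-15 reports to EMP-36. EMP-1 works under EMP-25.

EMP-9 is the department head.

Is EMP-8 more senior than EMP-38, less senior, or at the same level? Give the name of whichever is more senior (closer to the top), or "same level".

EMP-8 is 5 levels below EMP-9; EMP-38 is 3. EMP-38 is higher.

EMP-38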